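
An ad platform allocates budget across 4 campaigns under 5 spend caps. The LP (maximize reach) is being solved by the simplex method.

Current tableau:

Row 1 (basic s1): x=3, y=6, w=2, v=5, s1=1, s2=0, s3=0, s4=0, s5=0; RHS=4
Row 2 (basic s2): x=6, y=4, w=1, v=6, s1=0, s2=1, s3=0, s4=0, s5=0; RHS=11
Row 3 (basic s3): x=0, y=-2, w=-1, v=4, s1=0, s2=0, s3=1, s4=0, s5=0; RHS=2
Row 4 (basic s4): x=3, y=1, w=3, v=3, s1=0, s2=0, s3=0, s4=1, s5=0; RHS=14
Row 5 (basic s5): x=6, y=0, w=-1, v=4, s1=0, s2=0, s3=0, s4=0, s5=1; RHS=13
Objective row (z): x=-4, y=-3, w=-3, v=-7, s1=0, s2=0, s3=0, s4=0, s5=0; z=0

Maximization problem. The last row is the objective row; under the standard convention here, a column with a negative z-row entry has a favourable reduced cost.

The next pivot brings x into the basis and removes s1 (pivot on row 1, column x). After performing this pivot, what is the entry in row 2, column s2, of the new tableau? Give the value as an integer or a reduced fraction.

Pivot element is row 1, column x: 3.
Normalize row 1: new (row 1, s2) = 0/3 = 0.
row 2 ← row 2 − 6·(new row 1): 1 − 6·0 = 1.

1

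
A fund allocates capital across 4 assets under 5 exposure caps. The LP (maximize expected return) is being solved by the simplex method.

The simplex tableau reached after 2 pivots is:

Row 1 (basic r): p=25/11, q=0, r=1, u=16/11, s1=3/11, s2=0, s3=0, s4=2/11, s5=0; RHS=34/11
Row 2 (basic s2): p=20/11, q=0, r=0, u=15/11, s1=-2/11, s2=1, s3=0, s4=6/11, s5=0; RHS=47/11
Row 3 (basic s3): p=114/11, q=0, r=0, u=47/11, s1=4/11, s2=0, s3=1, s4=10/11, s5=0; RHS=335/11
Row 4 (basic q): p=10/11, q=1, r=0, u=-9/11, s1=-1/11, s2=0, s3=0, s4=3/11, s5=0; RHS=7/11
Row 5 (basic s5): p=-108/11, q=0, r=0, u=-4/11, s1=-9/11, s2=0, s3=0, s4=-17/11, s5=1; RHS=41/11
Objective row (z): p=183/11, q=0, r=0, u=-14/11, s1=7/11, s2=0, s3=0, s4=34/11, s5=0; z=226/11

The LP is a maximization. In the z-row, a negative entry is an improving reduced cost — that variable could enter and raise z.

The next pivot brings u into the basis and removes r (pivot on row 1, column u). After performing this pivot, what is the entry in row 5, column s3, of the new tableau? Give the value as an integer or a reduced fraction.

Pivot element is row 1, column u: 16/11.
Normalize row 1: new (row 1, s3) = 0/(16/11) = 0.
row 5 ← row 5 − (-4/11)·(new row 1): 0 − (-4/11)·0 = 0.

0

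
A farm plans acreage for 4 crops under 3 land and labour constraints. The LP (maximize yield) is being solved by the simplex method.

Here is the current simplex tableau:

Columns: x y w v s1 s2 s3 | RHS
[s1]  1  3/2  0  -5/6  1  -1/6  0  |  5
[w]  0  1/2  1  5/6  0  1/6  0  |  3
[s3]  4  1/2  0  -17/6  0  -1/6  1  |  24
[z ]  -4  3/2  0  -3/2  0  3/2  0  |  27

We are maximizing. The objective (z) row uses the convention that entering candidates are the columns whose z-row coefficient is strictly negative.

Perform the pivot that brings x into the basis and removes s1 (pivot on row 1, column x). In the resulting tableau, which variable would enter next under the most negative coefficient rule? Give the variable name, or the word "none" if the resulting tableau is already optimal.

v

Pivot element 1. New z-row = old z-row − (-4)·(row 1/1).
Updated z-row coefficients: x: 0, y: 15/2, w: 0, v: -29/6, s1: 4, s2: 5/6, s3: 0.
The most negative is -29/6 in column v, so v would enter next.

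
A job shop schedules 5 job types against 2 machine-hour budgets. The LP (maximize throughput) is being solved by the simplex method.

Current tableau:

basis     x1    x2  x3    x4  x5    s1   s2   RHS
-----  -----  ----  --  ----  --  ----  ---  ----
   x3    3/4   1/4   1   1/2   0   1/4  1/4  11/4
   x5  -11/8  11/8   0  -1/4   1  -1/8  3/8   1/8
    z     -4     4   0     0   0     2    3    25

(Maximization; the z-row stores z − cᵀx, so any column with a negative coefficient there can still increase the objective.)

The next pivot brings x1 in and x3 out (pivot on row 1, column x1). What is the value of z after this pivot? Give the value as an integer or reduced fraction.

Minimum ratio for x1: (11/4)/(3/4) = 11/3.
z changes by −(z-row coeff of x1)·ratio = −(-4)·(11/3) = 44/3.
New z = 25 + (44/3) = 119/3.

119/3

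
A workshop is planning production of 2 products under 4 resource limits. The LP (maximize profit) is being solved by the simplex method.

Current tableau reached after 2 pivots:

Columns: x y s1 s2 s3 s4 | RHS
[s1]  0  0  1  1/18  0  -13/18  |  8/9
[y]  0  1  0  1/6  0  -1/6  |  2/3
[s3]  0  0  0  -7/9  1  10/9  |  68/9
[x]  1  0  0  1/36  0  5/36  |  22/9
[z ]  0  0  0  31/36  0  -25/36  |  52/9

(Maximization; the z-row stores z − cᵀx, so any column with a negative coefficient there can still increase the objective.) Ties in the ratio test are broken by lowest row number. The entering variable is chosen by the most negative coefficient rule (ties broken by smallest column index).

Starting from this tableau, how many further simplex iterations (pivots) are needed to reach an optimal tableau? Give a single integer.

1

pivot: s4 in, s3 out → z = 21/2
No improving column remains; optimal.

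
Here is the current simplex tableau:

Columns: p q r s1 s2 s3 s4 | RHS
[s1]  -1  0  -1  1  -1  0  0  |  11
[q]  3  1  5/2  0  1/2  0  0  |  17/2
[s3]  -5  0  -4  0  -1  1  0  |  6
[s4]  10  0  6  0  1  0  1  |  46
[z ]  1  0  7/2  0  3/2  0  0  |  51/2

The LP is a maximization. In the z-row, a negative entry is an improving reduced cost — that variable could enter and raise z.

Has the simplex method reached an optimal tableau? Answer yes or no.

No objective-row coefficient is strictly negative, so no entering variable exists; the tableau is optimal.

yes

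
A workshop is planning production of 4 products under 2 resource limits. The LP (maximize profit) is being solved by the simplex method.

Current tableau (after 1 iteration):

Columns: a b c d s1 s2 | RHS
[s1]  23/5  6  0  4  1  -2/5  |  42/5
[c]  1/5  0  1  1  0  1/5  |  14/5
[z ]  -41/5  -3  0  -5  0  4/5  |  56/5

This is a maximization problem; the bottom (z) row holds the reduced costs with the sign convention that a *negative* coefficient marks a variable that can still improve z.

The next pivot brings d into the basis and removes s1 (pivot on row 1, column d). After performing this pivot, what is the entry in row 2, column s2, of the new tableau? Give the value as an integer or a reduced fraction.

3/10

Pivot element is row 1, column d: 4.
Normalize row 1: new (row 1, s2) = (-2/5)/4 = -1/10.
row 2 ← row 2 − 1·(new row 1): 1/5 − 1·(-1/10) = 3/10.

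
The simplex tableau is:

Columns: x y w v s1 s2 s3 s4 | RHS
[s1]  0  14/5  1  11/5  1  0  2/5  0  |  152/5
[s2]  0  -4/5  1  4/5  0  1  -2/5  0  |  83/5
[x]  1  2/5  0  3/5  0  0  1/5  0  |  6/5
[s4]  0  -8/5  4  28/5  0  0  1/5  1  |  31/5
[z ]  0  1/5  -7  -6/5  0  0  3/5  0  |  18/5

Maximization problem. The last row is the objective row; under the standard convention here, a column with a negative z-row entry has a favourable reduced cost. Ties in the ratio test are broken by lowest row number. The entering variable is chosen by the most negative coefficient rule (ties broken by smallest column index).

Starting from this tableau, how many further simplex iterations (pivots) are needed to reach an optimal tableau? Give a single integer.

2

pivot: w in, s4 out → z = 289/20
pivot: y in, x out → z = 89/4
No improving column remains; optimal.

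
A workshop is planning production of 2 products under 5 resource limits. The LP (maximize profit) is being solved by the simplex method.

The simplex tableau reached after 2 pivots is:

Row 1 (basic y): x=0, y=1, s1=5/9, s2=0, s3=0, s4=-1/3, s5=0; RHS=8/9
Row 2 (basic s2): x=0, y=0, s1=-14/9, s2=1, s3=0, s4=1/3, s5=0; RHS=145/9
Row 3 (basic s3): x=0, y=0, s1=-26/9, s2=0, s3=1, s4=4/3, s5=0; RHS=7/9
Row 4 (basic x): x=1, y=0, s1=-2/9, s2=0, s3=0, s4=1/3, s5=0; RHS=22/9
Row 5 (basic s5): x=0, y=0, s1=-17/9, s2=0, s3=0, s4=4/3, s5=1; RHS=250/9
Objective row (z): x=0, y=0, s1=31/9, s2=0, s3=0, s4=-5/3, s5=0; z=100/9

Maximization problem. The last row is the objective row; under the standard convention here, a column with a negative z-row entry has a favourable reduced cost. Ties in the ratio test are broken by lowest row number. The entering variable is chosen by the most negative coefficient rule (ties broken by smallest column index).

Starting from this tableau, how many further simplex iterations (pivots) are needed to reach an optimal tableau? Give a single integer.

pivot: s4 in, s3 out → z = 145/12
pivot: s1 in, x out → z = 77/6
No improving column remains; optimal.

2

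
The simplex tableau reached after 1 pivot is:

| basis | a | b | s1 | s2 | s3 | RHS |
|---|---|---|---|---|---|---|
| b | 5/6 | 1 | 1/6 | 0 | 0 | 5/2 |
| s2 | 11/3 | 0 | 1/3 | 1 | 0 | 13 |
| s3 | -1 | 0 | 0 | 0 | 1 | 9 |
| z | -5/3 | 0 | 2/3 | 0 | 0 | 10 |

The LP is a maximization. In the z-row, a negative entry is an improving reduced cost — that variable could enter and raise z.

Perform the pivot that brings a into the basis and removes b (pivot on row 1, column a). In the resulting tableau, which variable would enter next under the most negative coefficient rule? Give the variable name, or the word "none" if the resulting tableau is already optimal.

Pivot element 5/6. New z-row = old z-row − (-5/3)·(row 1/(5/6)).
Updated z-row coefficients: a: 0, b: 2, s1: 1, s2: 0, s3: 0.
No coefficient is strictly negative; the tableau after this pivot is optimal.

none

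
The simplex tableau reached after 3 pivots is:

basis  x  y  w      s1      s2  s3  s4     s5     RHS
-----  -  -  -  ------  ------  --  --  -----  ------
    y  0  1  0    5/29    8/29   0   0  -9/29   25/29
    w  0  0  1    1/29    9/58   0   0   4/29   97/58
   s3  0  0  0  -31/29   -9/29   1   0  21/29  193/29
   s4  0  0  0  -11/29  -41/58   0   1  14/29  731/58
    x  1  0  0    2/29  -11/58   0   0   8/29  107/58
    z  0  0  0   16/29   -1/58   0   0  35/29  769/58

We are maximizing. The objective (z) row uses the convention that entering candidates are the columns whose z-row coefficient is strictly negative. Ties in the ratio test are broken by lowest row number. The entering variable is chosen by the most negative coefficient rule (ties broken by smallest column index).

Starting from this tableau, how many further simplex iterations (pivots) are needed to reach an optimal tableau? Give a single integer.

pivot: s2 in, y out → z = 213/16
No improving column remains; optimal.

1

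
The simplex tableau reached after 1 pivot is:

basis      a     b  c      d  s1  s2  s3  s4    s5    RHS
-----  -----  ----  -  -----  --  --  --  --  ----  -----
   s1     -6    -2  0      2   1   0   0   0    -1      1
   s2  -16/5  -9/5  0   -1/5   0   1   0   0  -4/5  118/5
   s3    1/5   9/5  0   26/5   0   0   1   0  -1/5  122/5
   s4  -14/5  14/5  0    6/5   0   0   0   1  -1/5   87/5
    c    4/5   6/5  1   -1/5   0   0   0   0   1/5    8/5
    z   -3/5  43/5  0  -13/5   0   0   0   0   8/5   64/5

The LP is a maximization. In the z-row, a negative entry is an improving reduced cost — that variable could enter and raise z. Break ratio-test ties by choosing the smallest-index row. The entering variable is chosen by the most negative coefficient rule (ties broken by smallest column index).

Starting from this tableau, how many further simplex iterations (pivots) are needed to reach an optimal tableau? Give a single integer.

pivot: d in, s1 out → z = 141/10
pivot: a in, s3 out → z = 4059/158
pivot: s1 in, c out → z = 186/7
No improving column remains; optimal.

3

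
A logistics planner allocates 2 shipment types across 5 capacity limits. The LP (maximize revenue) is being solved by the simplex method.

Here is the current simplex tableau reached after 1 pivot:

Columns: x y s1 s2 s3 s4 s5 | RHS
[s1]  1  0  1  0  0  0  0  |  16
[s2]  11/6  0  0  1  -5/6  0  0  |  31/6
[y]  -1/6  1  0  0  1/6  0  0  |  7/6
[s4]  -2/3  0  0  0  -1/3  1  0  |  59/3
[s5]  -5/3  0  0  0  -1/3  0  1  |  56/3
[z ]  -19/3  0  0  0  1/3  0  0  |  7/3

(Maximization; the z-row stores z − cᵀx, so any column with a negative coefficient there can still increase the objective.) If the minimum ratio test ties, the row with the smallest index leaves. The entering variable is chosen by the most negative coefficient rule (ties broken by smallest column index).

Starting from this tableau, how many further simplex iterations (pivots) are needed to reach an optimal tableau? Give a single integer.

2

pivot: x in, s2 out → z = 222/11
pivot: s3 in, y out → z = 66
No improving column remains; optimal.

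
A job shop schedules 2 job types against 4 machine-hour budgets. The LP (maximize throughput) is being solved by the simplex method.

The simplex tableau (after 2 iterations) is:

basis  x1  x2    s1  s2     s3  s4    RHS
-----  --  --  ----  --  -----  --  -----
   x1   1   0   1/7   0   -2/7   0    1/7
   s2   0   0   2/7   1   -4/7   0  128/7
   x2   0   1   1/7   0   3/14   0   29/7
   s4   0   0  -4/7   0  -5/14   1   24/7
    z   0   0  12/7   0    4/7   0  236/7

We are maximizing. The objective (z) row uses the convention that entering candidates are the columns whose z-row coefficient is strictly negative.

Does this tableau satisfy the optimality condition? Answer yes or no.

No objective-row coefficient is strictly negative, so no entering variable exists; the tableau is optimal.

yes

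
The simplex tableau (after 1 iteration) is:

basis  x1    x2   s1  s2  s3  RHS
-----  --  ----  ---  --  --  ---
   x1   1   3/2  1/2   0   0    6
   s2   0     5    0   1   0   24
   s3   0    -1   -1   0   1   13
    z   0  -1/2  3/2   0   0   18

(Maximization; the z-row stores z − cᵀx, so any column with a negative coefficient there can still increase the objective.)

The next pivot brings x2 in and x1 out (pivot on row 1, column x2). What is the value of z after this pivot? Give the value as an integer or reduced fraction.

Minimum ratio for x2: 6/(3/2) = 4.
z changes by −(z-row coeff of x2)·ratio = −(-1/2)·4 = 2.
New z = 18 + 2 = 20.

20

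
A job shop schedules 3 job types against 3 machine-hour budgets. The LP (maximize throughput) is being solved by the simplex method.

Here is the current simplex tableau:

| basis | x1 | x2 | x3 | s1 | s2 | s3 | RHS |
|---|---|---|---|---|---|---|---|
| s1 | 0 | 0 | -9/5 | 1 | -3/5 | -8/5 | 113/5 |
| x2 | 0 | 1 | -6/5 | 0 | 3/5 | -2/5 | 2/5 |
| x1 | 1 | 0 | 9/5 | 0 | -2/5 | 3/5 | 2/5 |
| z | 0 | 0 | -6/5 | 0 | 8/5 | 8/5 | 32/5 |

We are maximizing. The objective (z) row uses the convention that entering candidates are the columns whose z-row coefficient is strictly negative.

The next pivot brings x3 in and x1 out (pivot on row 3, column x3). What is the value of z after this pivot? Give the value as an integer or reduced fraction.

20/3

Minimum ratio for x3: (2/5)/(9/5) = 2/9.
z changes by −(z-row coeff of x3)·ratio = −(-6/5)·(2/9) = 4/15.
New z = 32/5 + (4/15) = 20/3.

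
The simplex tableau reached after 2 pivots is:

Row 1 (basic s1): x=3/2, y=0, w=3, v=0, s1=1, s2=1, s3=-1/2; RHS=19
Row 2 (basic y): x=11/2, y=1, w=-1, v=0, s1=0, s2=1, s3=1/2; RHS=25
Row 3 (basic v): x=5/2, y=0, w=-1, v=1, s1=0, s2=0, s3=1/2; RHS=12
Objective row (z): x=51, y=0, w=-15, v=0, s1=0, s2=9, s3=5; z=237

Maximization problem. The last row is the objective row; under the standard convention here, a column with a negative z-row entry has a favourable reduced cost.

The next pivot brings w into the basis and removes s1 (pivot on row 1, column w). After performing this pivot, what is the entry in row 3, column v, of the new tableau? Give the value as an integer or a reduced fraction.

1

Pivot element is row 1, column w: 3.
Normalize row 1: new (row 1, v) = 0/3 = 0.
row 3 ← row 3 − (-1)·(new row 1): 1 − (-1)·0 = 1.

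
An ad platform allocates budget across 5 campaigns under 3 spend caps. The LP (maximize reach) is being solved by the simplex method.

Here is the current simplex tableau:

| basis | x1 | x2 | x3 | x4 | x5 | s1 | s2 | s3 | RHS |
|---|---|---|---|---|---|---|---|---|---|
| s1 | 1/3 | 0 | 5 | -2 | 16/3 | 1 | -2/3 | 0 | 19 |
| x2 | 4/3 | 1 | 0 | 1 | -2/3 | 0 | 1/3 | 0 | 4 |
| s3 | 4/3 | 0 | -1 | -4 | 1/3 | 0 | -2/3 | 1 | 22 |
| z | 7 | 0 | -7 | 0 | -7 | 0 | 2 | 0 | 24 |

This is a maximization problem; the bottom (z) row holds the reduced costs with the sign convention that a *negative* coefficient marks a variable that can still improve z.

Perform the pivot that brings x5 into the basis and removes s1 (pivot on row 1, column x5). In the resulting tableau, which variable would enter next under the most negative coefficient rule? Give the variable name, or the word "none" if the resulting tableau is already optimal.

x4

Pivot element 16/3. New z-row = old z-row − (-7)·(row 1/(16/3)).
Updated z-row coefficients: x1: 119/16, x2: 0, x3: -7/16, x4: -21/8, x5: 0, s1: 21/16, s2: 9/8, s3: 0.
The most negative is -21/8 in column x4, so x4 would enter next.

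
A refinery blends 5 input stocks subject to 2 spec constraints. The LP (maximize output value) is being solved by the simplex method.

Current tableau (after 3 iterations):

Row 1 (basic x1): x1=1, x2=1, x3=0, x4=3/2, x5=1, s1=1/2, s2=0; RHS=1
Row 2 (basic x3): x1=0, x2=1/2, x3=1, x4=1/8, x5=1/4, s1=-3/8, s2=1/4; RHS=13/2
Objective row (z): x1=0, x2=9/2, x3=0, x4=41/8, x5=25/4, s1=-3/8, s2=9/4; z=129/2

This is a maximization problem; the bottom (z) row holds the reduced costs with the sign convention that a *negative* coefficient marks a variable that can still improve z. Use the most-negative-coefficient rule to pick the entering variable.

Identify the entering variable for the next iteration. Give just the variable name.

Objective-row coefficients: x1: 0, x2: 9/2, x3: 0, x4: 41/8, x5: 25/4, s1: -3/8, s2: 9/4.
The most negative is -3/8 in column s1, so s1 enters.

s1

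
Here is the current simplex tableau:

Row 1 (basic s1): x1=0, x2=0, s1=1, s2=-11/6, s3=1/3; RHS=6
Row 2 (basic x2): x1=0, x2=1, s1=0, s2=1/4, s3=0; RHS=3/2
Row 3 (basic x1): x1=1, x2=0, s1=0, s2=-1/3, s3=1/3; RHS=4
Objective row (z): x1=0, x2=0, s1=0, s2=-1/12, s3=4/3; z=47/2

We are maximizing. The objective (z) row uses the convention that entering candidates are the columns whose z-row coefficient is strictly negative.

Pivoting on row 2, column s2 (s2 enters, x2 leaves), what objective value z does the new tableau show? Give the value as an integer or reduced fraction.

24

Minimum ratio for s2: (3/2)/(1/4) = 6.
z changes by −(z-row coeff of s2)·ratio = −(-1/12)·6 = 1/2.
New z = 47/2 + (1/2) = 24.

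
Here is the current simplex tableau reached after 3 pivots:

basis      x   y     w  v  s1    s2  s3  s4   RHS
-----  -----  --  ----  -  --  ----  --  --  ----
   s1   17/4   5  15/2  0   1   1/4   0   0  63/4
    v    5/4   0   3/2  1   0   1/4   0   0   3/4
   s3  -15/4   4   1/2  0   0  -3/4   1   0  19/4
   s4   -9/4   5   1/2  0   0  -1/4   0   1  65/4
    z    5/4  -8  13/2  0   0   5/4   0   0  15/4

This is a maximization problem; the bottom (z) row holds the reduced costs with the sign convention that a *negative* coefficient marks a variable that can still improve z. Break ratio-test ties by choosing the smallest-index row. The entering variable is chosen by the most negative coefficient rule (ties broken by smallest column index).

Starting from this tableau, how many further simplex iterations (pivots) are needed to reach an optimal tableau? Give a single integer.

pivot: y in, s3 out → z = 53/4
pivot: x in, v out → z = 17
No improving column remains; optimal.

2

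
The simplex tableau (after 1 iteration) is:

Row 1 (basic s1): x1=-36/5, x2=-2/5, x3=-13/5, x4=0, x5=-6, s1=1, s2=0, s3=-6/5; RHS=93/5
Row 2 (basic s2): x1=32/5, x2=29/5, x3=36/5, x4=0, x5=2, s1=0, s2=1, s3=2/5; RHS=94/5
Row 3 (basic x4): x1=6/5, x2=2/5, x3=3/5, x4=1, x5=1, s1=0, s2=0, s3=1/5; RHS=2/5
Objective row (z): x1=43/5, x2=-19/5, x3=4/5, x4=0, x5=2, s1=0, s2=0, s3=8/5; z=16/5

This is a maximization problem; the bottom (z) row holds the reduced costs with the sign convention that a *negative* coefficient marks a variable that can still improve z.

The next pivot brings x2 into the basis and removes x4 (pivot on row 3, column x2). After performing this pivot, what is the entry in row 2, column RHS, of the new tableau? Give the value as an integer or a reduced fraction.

13

Pivot element is row 3, column x2: 2/5.
Normalize row 3: new (row 3, RHS) = (2/5)/(2/5) = 1.
row 2 ← row 2 − (29/5)·(new row 3): 94/5 − (29/5)·1 = 13.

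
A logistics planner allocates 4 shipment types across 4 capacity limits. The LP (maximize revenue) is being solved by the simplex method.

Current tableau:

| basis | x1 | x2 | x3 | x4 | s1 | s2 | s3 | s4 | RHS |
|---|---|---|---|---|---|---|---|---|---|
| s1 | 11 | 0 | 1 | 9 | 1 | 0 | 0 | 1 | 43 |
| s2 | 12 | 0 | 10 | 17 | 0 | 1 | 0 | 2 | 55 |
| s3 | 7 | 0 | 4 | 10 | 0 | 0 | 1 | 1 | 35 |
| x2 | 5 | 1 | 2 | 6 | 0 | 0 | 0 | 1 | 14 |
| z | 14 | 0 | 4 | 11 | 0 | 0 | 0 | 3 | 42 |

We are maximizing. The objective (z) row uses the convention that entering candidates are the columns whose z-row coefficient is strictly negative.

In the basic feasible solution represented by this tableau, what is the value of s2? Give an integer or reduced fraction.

s2 is basic (row 2); its value is the RHS of that row: 55.

55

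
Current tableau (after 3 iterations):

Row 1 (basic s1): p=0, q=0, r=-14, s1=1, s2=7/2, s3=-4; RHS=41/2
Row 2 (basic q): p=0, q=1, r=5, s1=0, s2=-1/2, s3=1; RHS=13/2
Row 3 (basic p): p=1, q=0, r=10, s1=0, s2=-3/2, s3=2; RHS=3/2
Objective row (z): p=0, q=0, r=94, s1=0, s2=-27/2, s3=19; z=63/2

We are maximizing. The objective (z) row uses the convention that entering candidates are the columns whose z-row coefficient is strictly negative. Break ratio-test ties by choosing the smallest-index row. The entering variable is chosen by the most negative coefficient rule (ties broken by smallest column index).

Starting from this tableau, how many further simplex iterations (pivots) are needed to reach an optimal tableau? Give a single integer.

1

pivot: s2 in, s1 out → z = 774/7
No improving column remains; optimal.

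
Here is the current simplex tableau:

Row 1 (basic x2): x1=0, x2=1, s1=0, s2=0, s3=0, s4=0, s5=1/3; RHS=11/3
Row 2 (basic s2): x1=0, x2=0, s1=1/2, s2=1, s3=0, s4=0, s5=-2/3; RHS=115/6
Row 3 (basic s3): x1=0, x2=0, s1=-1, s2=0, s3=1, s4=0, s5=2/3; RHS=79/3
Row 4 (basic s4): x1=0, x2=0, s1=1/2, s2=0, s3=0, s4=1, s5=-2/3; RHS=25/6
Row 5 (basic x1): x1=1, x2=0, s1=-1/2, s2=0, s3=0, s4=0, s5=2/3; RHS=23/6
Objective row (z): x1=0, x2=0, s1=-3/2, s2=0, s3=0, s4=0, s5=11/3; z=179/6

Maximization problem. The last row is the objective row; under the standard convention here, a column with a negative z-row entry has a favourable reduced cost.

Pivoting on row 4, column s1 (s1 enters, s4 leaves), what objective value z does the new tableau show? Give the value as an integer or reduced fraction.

Minimum ratio for s1: (25/6)/(1/2) = 25/3.
z changes by −(z-row coeff of s1)·ratio = −(-3/2)·(25/3) = 25/2.
New z = 179/6 + (25/2) = 127/3.

127/3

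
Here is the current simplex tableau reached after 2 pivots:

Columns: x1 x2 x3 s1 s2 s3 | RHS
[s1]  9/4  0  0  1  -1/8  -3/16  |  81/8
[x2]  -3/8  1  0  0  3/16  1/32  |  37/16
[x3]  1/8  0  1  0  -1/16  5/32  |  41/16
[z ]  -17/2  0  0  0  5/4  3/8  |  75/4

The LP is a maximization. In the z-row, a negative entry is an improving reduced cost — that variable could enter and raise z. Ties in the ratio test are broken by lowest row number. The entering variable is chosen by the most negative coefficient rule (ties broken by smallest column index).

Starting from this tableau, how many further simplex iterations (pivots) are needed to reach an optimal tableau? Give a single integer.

pivot: x1 in, s1 out → z = 57
pivot: s3 in, x3 out → z = 61
No improving column remains; optimal.

2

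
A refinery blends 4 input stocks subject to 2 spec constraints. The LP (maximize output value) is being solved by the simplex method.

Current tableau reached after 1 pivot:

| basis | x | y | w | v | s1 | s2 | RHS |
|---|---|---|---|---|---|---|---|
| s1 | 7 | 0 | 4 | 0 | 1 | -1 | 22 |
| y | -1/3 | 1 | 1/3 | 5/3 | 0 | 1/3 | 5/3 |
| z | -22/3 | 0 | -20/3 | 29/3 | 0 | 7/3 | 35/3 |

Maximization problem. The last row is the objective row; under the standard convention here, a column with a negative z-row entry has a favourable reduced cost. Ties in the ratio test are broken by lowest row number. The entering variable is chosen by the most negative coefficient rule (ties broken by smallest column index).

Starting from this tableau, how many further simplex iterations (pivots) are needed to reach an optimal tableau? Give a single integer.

2

pivot: x in, s1 out → z = 243/7
pivot: w in, y out → z = 523/11
No improving column remains; optimal.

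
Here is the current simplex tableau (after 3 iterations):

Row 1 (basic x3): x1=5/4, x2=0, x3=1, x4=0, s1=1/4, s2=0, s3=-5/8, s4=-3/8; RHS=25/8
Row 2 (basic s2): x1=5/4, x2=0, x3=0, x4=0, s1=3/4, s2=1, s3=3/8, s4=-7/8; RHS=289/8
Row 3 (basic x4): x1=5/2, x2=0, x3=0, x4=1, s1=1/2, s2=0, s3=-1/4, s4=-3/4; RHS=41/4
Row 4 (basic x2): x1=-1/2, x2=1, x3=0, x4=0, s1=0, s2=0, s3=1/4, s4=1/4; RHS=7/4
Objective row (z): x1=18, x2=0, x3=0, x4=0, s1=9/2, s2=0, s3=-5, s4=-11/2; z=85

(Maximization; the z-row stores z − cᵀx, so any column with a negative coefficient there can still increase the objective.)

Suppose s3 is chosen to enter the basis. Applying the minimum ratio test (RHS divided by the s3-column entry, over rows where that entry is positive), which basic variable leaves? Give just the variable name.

Ratios: row 1 (x3): entry -5/8 ≤ 0, skip; row 2 (s2): (289/8)/(3/8) = 289/3; row 3 (x4): entry -1/4 ≤ 0, skip; row 4 (x2): (7/4)/(1/4) = 7.
Minimum ratio 7 is in the x2 row, so x2 leaves.

x2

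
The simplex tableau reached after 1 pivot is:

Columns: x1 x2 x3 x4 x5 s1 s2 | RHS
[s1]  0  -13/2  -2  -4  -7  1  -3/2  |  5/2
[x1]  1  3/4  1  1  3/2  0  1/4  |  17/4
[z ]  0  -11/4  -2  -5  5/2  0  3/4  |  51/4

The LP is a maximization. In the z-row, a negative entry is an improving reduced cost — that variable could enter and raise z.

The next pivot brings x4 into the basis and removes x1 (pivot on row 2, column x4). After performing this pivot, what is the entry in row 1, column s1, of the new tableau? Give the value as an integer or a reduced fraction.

Pivot element is row 2, column x4: 1.
Normalize row 2: new (row 2, s1) = 0/1 = 0.
row 1 ← row 1 − (-4)·(new row 2): 1 − (-4)·0 = 1.

1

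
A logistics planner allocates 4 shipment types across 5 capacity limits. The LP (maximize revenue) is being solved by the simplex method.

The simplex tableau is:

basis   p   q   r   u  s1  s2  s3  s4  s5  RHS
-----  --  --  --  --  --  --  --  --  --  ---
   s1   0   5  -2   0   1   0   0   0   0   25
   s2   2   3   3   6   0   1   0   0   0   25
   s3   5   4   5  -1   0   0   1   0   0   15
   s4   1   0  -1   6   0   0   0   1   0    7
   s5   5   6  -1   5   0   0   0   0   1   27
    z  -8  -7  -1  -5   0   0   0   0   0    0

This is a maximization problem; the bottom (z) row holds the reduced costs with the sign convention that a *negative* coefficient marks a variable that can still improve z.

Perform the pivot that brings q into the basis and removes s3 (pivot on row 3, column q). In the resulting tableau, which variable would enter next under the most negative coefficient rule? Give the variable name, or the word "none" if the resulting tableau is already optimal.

u

Pivot element 4. New z-row = old z-row − (-7)·(row 3/4).
Updated z-row coefficients: p: 3/4, q: 0, r: 31/4, u: -27/4, s1: 0, s2: 0, s3: 7/4, s4: 0, s5: 0.
The most negative is -27/4 in column u, so u would enter next.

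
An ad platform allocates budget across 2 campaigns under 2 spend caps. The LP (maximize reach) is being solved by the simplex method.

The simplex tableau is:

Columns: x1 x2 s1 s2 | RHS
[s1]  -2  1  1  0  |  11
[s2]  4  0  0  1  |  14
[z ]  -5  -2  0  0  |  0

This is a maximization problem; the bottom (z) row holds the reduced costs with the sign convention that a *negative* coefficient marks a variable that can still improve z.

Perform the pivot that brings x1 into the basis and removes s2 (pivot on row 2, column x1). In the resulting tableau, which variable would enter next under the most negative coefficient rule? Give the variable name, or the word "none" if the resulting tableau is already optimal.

x2

Pivot element 4. New z-row = old z-row − (-5)·(row 2/4).
Updated z-row coefficients: x1: 0, x2: -2, s1: 0, s2: 5/4.
The most negative is -2 in column x2, so x2 would enter next.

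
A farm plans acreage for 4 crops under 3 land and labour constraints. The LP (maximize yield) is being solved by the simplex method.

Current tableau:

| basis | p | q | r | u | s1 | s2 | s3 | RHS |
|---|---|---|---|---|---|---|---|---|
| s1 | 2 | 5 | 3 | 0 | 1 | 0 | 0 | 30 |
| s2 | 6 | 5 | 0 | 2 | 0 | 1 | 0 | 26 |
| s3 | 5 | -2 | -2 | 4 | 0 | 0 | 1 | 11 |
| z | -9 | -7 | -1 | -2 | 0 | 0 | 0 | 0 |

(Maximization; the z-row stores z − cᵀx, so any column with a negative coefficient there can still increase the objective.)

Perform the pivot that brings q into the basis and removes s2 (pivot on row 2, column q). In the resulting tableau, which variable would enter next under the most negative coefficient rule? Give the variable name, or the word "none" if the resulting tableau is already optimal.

r

Pivot element 5. New z-row = old z-row − (-7)·(row 2/5).
Updated z-row coefficients: p: -3/5, q: 0, r: -1, u: 4/5, s1: 0, s2: 7/5, s3: 0.
The most negative is -1 in column r, so r would enter next.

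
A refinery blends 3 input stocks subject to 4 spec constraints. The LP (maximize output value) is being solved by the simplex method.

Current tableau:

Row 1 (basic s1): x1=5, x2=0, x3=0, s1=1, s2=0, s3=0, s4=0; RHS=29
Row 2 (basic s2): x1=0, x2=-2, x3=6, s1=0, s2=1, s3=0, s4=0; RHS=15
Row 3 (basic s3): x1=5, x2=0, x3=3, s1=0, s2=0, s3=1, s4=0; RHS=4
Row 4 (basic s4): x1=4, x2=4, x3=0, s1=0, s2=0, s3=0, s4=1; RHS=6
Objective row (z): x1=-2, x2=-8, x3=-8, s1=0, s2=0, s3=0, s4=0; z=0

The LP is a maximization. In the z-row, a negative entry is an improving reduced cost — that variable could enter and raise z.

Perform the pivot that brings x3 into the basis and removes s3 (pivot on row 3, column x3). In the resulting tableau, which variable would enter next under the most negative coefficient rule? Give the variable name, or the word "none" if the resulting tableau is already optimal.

Pivot element 3. New z-row = old z-row − (-8)·(row 3/3).
Updated z-row coefficients: x1: 34/3, x2: -8, x3: 0, s1: 0, s2: 0, s3: 8/3, s4: 0.
The most negative is -8 in column x2, so x2 would enter next.

x2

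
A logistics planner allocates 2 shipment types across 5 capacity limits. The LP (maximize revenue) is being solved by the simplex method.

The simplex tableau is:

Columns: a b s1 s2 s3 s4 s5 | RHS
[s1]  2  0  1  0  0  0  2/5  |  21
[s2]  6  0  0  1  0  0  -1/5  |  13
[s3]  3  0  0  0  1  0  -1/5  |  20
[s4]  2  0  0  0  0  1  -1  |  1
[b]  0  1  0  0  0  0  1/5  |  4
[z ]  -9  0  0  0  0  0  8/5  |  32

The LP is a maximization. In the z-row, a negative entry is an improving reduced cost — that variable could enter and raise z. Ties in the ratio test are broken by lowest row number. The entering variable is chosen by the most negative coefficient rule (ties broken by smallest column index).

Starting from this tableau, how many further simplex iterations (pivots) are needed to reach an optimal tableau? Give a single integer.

2

pivot: a in, s4 out → z = 73/2
pivot: s5 in, s2 out → z = 328/7
No improving column remains; optimal.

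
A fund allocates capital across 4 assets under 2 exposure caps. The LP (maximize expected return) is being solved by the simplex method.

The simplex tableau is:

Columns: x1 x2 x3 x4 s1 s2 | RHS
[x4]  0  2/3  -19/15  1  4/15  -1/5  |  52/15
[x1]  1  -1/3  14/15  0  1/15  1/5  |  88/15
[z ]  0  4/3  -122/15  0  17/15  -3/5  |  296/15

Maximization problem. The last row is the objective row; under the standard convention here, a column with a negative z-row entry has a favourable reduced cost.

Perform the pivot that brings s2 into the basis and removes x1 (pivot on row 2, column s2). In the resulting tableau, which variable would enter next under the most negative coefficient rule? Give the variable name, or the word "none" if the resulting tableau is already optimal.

x3

Pivot element 1/5. New z-row = old z-row − (-3/5)·(row 2/(1/5)).
Updated z-row coefficients: x1: 3, x2: 1/3, x3: -16/3, x4: 0, s1: 4/3, s2: 0.
The most negative is -16/3 in column x3, so x3 would enter next.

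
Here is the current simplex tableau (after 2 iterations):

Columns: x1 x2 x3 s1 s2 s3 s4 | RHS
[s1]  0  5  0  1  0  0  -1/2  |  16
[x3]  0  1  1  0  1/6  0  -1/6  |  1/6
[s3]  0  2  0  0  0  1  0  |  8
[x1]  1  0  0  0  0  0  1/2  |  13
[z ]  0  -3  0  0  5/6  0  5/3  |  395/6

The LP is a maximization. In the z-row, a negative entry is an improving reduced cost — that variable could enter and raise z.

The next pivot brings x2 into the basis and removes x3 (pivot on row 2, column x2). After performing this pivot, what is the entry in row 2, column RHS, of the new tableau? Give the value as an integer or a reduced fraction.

Pivot element is row 2, column x2: 1.
Normalize row 2: new (row 2, RHS) = (1/6)/1 = 1/6.
Row 2 is the pivot row, so the entry is 1/6.

1/6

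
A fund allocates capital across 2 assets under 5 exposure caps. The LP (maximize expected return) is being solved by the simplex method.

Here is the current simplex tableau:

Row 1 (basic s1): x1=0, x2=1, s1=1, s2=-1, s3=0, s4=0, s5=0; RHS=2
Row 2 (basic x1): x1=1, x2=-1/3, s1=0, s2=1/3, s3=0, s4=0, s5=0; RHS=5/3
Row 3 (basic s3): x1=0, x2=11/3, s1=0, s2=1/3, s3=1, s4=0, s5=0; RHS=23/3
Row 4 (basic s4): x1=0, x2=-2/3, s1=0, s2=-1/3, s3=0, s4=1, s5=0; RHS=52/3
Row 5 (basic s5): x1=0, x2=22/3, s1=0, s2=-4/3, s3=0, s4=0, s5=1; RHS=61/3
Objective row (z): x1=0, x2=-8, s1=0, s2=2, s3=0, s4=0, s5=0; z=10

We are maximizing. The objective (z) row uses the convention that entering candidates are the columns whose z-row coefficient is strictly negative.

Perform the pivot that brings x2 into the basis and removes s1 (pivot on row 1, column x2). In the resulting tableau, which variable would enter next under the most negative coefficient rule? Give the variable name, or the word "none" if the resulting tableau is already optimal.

s2

Pivot element 1. New z-row = old z-row − (-8)·(row 1/1).
Updated z-row coefficients: x1: 0, x2: 0, s1: 8, s2: -6, s3: 0, s4: 0, s5: 0.
The most negative is -6 in column s2, so s2 would enter next.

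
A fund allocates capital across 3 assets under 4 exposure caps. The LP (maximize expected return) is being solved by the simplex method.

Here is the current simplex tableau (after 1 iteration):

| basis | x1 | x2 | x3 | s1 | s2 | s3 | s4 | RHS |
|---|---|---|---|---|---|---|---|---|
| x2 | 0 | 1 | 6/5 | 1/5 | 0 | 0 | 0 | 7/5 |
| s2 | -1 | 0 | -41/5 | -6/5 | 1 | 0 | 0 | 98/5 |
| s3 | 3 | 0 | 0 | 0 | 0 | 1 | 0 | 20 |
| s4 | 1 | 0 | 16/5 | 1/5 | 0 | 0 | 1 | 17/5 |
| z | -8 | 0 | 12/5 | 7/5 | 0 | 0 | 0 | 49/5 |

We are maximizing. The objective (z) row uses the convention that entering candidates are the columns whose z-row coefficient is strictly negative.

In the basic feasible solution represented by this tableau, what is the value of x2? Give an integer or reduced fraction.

x2 is basic (row 1); its value is the RHS of that row: 7/5.

7/5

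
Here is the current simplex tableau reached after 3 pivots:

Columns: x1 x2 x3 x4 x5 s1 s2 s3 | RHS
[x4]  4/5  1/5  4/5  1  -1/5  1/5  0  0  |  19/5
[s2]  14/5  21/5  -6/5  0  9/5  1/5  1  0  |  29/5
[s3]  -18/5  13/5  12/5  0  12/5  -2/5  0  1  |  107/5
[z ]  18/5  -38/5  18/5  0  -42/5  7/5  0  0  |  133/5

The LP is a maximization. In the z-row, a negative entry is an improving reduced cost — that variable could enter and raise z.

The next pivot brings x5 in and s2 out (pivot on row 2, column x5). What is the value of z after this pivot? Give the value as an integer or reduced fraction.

161/3

Minimum ratio for x5: (29/5)/(9/5) = 29/9.
z changes by −(z-row coeff of x5)·ratio = −(-42/5)·(29/9) = 406/15.
New z = 133/5 + (406/15) = 161/3.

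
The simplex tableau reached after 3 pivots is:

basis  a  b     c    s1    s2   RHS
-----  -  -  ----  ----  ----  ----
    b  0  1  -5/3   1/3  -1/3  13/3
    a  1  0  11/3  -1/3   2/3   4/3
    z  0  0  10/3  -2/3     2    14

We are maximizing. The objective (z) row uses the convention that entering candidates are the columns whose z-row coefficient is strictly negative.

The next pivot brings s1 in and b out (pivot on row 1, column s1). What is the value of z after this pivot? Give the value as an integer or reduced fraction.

Minimum ratio for s1: (13/3)/(1/3) = 13.
z changes by −(z-row coeff of s1)·ratio = −(-2/3)·13 = 26/3.
New z = 14 + (26/3) = 68/3.

68/3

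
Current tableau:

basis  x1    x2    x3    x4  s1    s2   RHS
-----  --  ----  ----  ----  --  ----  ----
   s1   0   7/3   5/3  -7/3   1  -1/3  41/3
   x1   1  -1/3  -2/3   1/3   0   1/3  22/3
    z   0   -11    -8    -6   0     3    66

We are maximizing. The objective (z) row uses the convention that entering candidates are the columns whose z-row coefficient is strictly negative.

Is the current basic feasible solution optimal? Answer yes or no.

no

Column x2 has objective-row coefficient -11, which is negative; an improving pivot exists, so not yet optimal.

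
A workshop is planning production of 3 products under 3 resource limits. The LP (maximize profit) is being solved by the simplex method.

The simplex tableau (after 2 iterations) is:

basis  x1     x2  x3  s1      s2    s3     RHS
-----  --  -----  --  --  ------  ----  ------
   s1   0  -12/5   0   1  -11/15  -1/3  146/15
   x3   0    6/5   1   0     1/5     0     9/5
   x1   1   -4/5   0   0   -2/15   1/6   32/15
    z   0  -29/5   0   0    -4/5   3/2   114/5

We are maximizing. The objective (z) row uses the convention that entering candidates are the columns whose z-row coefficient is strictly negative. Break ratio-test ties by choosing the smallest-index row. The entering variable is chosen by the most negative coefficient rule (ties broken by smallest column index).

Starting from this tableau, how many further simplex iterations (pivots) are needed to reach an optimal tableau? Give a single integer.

pivot: x2 in, x3 out → z = 63/2
No improving column remains; optimal.

1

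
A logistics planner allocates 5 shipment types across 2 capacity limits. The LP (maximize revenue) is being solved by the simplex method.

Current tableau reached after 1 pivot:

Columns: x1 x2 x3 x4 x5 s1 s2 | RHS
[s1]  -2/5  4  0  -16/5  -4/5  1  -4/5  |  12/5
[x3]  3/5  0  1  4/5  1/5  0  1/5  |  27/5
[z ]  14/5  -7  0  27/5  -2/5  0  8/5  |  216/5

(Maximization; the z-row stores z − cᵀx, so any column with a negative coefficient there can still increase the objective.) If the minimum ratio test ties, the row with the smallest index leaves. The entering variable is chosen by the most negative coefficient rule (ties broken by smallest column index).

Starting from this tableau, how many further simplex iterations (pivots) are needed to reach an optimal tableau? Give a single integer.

pivot: x2 in, s1 out → z = 237/5
pivot: x5 in, x3 out → z = 96
No improving column remains; optimal.

2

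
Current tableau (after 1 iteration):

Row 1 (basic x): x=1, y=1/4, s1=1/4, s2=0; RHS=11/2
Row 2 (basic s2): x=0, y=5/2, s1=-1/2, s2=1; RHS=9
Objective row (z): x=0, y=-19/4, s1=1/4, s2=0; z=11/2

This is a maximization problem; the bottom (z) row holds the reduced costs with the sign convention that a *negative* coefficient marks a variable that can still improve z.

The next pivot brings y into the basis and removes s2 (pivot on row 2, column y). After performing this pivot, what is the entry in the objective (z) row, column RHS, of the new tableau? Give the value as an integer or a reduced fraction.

Pivot element is row 2, column y: 5/2.
Normalize row 2: new (row 2, RHS) = 9/(5/2) = 18/5.
z-row ← z-row − (-19/4)·(new row 2): 11/2 − (-19/4)·(18/5) = 113/5.

113/5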